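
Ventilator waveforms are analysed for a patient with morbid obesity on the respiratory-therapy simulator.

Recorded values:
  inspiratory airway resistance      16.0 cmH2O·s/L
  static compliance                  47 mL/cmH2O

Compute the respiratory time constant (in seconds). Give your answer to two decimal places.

0.75

τ = R × C = 16.0 × 47 mL/cmH2O = 16.0 × 0.047 L/cmH2O = 0.752 s.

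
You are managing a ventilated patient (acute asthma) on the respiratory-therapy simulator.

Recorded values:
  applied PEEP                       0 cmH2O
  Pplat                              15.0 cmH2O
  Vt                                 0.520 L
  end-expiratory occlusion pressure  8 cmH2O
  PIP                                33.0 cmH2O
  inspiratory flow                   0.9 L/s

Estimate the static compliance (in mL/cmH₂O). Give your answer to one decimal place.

End-expiratory occlusion gives total PEEP = 8 cmH2O (intrinsic PEEP = 8 − 0 = 8). Use total PEEP for the elastic gradient.
Cstat = Vt / (Pplat − PEEPtotal) = 520 / (15.0 − 8) = 520 / 7.0 = 74.286 mL/cmH2O.

74.3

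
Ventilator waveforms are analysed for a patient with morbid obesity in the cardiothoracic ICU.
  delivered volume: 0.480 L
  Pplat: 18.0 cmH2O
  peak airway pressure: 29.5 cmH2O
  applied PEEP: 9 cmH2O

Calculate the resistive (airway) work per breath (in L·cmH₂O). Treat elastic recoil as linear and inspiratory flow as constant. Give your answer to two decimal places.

5.52

With constant inspiratory flow the resistive pressure is constant at PIP − Pplat = 29.5 − 18.0 = 11.5 cmH2O, so resistive work = 11.5 × 0.480 = 5.52 L·cmH2O.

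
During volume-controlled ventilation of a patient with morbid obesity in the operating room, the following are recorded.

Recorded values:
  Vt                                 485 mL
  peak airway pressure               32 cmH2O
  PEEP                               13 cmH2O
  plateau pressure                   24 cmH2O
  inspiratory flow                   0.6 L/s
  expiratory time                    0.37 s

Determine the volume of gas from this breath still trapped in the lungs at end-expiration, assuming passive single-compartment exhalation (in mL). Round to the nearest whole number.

R = (PIP − Pplat)/V̇ = (32 − 24) / 0.6 = 8.0/0.6 = 13.333 cmH2O·s/L.
C = Vt/(Pplat − PEEP) = 485.0 / (24 − 13) = 485.0/11.0 = 44.091 mL/cmH2O.
τ = R × C = 13.333 × 0.04409 L/cmH2O = 0.5879 s.
Fraction remaining = e^(−Te/τ) = e^(−0.37/0.5879) = 0.5329.
Trapped volume = 485.0 × 0.5329 = 258.46 mL.

258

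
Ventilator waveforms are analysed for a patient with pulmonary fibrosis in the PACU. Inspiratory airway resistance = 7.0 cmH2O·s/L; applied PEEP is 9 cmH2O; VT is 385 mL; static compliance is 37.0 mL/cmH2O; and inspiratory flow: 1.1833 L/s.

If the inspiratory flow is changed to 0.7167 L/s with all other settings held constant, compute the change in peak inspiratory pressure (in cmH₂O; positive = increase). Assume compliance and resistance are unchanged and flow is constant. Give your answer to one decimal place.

PIP = Vt/C + R·V̇ + PEEP (constant-flow equation of motion).
Only the resistive term changes: ΔPIP = R × ΔV̇ = 7.0 × (0.7167 − 1.1833) = 7.0 × -0.4666 = -3.266 cmH2O.

-3.3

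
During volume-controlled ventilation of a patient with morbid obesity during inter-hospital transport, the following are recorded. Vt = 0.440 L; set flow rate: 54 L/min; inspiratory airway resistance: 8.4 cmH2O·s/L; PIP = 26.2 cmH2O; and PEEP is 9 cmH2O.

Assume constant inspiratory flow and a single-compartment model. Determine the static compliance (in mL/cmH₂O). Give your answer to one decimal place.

45.6

Flow: 54 L/min ÷ 60 = 0.9 L/s.
Equation of motion (constant flow): PIP = Vt/C + R·V̇ + PEEP.
Vt/C = PIP − R·V̇ − PEEP = 26.2 − 8.4×0.9 − 9 = 26.2 − 7.56 − 9 = 9.64 cmH2O.
C = Vt / 9.64 = 440 / 9.64 = 45.643 mL/cmH2O.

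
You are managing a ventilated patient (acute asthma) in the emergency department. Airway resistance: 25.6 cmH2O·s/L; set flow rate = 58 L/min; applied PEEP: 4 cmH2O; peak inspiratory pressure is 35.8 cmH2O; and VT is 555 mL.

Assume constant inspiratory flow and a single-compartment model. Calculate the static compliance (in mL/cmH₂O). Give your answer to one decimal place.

78.7

Flow: 58 L/min ÷ 60 = 0.9667 L/s.
Equation of motion (constant flow): PIP = Vt/C + R·V̇ + PEEP.
Vt/C = PIP − R·V̇ − PEEP = 35.8 − 25.6×0.9667 − 4 = 35.8 − 24.748 − 4 = 7.052 cmH2O.
C = Vt / 7.052 = 555 / 7.052 = 78.701 mL/cmH2O.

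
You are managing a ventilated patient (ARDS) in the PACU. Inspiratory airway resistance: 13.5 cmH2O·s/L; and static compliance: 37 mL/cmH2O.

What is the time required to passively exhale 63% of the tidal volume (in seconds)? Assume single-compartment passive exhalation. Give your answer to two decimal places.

τ = R × C = 13.5 × 37 mL/cmH2O = 13.5 × 0.037 L/cmH2O = 0.4995 s.
Exhaled fraction f = 1 − e^(−t/τ) → t = −τ·ln(1 − f) = −0.4995·ln(0.37) = 0.4966 s.

0.50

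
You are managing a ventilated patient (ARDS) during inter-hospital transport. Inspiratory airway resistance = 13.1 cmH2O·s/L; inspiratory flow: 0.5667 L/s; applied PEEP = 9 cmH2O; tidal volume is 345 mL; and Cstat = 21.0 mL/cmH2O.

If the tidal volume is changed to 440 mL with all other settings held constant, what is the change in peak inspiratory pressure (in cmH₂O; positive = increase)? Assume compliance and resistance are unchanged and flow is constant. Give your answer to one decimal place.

4.5

PIP = Vt/C + R·V̇ + PEEP (constant-flow equation of motion).
Only the elastic term changes: ΔPIP = ΔVt / C = (440 − 345) / 21.0 = 4.524 cmH2O.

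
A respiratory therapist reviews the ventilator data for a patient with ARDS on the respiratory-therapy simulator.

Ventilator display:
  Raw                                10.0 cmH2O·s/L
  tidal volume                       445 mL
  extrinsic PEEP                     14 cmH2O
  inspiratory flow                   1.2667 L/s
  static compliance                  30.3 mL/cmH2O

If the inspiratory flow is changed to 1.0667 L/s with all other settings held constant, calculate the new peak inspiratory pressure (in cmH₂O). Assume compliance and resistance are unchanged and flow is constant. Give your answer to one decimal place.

39.4

PIP = Vt/C + R·V̇ + PEEP (constant-flow equation of motion).
Only the resistive term changes: ΔPIP = R × ΔV̇ = 10.0 × (1.0667 − 1.2667) = 10.0 × -0.2 = -2.0 cmH2O.
Original PIP = 445/30.3 + 10.0×1.2667 + 14 = 41.353 cmH2O; new PIP = 41.353 + (-2.0) = 39.353 cmH2O.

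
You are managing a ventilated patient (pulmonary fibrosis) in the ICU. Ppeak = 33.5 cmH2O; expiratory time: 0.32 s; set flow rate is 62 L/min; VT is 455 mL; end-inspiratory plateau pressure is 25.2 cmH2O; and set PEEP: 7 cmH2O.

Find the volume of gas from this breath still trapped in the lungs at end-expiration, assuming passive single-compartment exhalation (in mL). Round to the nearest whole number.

Flow: 62 L/min ÷ 60 = 1.0333 L/s.
R = (PIP − Pplat)/V̇ = (33.5 − 25.2) / 1.0333 = 8.3/1.0333 = 8.033 cmH2O·s/L.
C = Vt/(Pplat − PEEP) = 455.0 / (25.2 − 7) = 455.0/18.2 = 25.0 mL/cmH2O.
τ = R × C = 8.033 × 0.025 L/cmH2O = 0.2008 s.
Fraction remaining = e^(−Te/τ) = e^(−0.32/0.2008) = 0.2032.
Trapped volume = 455.0 × 0.2032 = 92.456 mL.

92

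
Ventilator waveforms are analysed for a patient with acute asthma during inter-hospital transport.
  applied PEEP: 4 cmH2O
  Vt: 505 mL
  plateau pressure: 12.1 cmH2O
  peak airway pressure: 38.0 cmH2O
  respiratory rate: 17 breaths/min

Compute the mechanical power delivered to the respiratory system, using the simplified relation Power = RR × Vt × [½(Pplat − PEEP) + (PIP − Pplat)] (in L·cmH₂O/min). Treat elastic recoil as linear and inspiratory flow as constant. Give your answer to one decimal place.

257.1

Per-breath work = Vt × [½(Pplat−PEEP) + (PIP−Pplat)] = 0.505 × [0.5×8.1 + 25.9] = 0.505 × 29.95 = 15.125 L·cmH2O.
Power = 17 × 15.125 = 257.13 L·cmH2O/min.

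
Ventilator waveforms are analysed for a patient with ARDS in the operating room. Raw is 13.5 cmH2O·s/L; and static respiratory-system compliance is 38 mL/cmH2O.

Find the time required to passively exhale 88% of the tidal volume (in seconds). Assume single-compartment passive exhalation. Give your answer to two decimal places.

τ = R × C = 13.5 × 38 mL/cmH2O = 13.5 × 0.038 L/cmH2O = 0.513 s.
Exhaled fraction f = 1 − e^(−t/τ) → t = −τ·ln(1 − f) = −0.513·ln(0.12) = 1.088 s.

1.09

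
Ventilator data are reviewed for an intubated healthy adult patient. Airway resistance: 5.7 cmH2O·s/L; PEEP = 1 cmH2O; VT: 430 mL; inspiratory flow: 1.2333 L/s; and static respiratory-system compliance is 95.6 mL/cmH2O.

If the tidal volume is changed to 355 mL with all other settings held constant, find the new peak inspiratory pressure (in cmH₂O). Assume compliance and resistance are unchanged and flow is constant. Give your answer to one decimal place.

11.7

PIP = Vt/C + R·V̇ + PEEP (constant-flow equation of motion).
Only the elastic term changes: ΔPIP = ΔVt / C = (355 − 430) / 95.6 = -0.7845 cmH2O.
Original PIP = 430/95.6 + 5.7×1.2333 + 1 = 12.528 cmH2O; new PIP = 12.528 + (-0.7845) = 11.744 cmH2O.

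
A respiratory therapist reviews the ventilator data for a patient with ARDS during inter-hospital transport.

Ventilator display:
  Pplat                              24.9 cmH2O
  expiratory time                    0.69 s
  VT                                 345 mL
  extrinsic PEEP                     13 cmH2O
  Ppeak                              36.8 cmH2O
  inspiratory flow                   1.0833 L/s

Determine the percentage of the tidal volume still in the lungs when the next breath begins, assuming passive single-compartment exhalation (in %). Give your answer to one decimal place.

R = (PIP − Pplat)/V̇ = (36.8 − 24.9) / 1.0833 = 11.9/1.0833 = 10.985 cmH2O·s/L.
C = Vt/(Pplat − PEEP) = 345.0 / (24.9 − 13) = 345.0/11.9 = 28.992 mL/cmH2O.
τ = R × C = 10.985 × 0.02899 L/cmH2O = 0.3185 s.
Fraction remaining at end-expiration = e^(−Te/τ) = e^(−0.69/0.3185) = 0.1146 → 11.46%.

11.5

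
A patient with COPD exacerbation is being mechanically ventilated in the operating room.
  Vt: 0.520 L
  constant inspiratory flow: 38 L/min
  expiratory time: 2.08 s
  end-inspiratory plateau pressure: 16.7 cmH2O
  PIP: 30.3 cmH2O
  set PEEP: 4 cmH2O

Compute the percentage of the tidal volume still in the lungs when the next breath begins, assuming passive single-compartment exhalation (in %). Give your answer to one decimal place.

Flow: 38 L/min ÷ 60 = 0.6333 L/s.
R = (PIP − Pplat)/V̇ = (30.3 − 16.7) / 0.6333 = 13.6/0.6333 = 21.475 cmH2O·s/L.
C = Vt/(Pplat − PEEP) = 520.0 / (16.7 − 4) = 520.0/12.7 = 40.945 mL/cmH2O.
τ = R × C = 21.475 × 0.04095 L/cmH2O = 0.8794 s.
Fraction remaining at end-expiration = e^(−Te/τ) = e^(−2.08/0.8794) = 0.09393 → 9.393%.

9.4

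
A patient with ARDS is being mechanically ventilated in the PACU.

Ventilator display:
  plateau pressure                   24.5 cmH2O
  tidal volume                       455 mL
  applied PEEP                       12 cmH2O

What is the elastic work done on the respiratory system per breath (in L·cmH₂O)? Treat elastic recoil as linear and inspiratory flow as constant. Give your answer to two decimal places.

2.84

Elastic work ≈ ½ × (Pplat − PEEP) × Vt = 0.5 × (24.5 − 12) × 0.455 L = 0.5 × 12.5 × 0.455 = 2.844 L·cmH2O.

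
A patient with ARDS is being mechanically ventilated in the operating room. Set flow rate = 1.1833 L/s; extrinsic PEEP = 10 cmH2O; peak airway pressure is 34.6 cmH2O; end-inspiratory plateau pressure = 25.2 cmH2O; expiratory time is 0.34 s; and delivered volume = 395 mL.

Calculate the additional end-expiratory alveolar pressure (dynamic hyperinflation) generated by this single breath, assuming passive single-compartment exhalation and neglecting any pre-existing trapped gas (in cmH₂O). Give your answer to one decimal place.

R = (PIP − Pplat)/V̇ = (34.6 − 25.2) / 1.1833 = 9.4/1.1833 = 7.944 cmH2O·s/L.
C = Vt/(Pplat − PEEP) = 395.0 / (25.2 − 10) = 395.0/15.2 = 25.987 mL/cmH2O.
τ = R × C = 7.944 × 0.02599 L/cmH2O = 0.2065 s.
Fraction remaining = e^(−Te/τ) = e^(−0.34/0.2065) = 0.1927; trapped volume = 395.0 × 0.1927 = 76.117 mL.
Additional alveolar pressure from trapping ≈ V_trapped / C = 76.117 / 25.987 = 2.929 cmH2O.

2.9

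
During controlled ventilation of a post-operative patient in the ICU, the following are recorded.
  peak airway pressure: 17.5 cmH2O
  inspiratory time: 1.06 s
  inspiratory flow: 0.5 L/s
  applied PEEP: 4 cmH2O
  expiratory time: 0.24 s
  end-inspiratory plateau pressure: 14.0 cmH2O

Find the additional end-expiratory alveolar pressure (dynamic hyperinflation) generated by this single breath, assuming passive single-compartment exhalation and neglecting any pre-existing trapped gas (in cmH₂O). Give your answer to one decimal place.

Vt = flow × Ti = 0.5 L/s × 1.06 s × 1000 mL/L = 530.0 mL.
R = (PIP − Pplat)/V̇ = (17.5 − 14.0) / 0.5 = 3.5/0.5 = 7.0 cmH2O·s/L.
C = Vt/(Pplat − PEEP) = 530.0 / (14.0 − 4) = 530.0/10.0 = 53.0 mL/cmH2O.
τ = R × C = 7.0 × 0.053 L/cmH2O = 0.371 s.
Fraction remaining = e^(−Te/τ) = e^(−0.24/0.371) = 0.5237; trapped volume = 530.0 × 0.5237 = 277.56 mL.
Additional alveolar pressure from trapping ≈ V_trapped / C = 277.56 / 53.0 = 5.237 cmH2O.

5.2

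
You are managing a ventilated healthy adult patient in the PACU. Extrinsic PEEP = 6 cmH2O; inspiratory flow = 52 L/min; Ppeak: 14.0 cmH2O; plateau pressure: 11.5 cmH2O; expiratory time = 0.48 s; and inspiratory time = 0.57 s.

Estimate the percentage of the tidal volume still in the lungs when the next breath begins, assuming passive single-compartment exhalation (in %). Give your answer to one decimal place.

Flow: 52 L/min ÷ 60 = 0.8667 L/s.
Vt = flow × Ti = 0.8667 L/s × 0.57 s × 1000 mL/L = 494.02 mL.
R = (PIP − Pplat)/V̇ = (14.0 − 11.5) / 0.8667 = 2.5/0.8667 = 2.885 cmH2O·s/L.
C = Vt/(Pplat − PEEP) = 494.02 / (11.5 − 6) = 494.02/5.5 = 89.822 mL/cmH2O.
τ = R × C = 2.885 × 0.08982 L/cmH2O = 0.2591 s.
Fraction remaining at end-expiration = e^(−Te/τ) = e^(−0.48/0.2591) = 0.1568 → 15.68%.

15.7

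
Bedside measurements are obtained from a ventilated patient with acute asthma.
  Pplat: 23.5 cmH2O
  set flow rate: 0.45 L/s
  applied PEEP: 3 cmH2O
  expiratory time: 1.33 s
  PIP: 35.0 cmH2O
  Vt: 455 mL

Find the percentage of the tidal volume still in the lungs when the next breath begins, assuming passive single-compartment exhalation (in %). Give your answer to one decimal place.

9.6

R = (PIP − Pplat)/V̇ = (35.0 − 23.5) / 0.45 = 11.5/0.45 = 25.556 cmH2O·s/L.
C = Vt/(Pplat − PEEP) = 455.0 / (23.5 − 3) = 455.0/20.5 = 22.195 mL/cmH2O.
τ = R × C = 25.556 × 0.0222 L/cmH2O = 0.5673 s.
Fraction remaining at end-expiration = e^(−Te/τ) = e^(−1.33/0.5673) = 0.0959 → 9.59%.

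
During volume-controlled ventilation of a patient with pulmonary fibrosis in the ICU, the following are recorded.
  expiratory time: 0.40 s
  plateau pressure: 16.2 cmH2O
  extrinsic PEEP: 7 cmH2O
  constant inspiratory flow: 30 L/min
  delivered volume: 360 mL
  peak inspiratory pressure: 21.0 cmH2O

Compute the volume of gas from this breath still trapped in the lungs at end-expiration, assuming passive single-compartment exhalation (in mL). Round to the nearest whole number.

Flow: 30 L/min ÷ 60 = 0.5 L/s.
R = (PIP − Pplat)/V̇ = (21.0 − 16.2) / 0.5 = 4.8/0.5 = 9.6 cmH2O·s/L.
C = Vt/(Pplat − PEEP) = 360.0 / (16.2 − 7) = 360.0/9.2 = 39.13 mL/cmH2O.
τ = R × C = 9.6 × 0.03913 L/cmH2O = 0.3756 s.
Fraction remaining = e^(−Te/τ) = e^(−0.40/0.3756) = 0.3447.
Trapped volume = 360.0 × 0.3447 = 124.09 mL.

124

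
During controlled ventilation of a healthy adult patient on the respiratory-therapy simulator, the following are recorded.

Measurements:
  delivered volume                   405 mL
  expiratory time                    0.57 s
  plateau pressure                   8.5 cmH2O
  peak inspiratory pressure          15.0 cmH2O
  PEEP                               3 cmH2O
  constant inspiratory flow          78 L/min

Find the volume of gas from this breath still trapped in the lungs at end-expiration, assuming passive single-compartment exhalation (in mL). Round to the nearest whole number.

Flow: 78 L/min ÷ 60 = 1.3 L/s.
R = (PIP − Pplat)/V̇ = (15.0 − 8.5) / 1.3 = 6.5/1.3 = 5.0 cmH2O·s/L.
C = Vt/(Pplat − PEEP) = 405.0 / (8.5 − 3) = 405.0/5.5 = 73.636 mL/cmH2O.
τ = R × C = 5.0 × 0.07364 L/cmH2O = 0.3682 s.
Fraction remaining = e^(−Te/τ) = e^(−0.57/0.3682) = 0.2127.
Trapped volume = 405.0 × 0.2127 = 86.144 mL.

86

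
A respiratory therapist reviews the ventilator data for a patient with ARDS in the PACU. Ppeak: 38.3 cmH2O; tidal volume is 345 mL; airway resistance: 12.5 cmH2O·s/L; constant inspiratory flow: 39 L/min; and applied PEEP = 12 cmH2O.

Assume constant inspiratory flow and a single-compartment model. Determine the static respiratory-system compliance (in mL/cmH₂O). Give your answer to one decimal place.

Flow: 39 L/min ÷ 60 = 0.65 L/s.
Equation of motion (constant flow): PIP = Vt/C + R·V̇ + PEEP.
Vt/C = PIP − R·V̇ − PEEP = 38.3 − 12.5×0.65 − 12 = 38.3 − 8.125 − 12 = 18.175 cmH2O.
C = Vt / 18.175 = 345 / 18.175 = 18.982 mL/cmH2O.

19.0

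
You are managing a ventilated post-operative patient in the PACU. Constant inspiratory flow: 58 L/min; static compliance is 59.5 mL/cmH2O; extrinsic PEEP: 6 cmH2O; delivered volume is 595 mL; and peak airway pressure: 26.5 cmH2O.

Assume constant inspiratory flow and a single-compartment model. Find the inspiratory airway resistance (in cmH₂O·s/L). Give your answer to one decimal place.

Flow: 58 L/min ÷ 60 = 0.9667 L/s.
Equation of motion (constant flow): PIP = Vt/C + R·V̇ + PEEP.
R·V̇ = PIP − Vt/C − PEEP = 26.5 − 595/59.5 − 6 = 26.5 − 10.0 − 6 = 10.5 cmH2O.
R = 10.5 / 0.9667 = 10.862 cmH2O·s/L.

10.9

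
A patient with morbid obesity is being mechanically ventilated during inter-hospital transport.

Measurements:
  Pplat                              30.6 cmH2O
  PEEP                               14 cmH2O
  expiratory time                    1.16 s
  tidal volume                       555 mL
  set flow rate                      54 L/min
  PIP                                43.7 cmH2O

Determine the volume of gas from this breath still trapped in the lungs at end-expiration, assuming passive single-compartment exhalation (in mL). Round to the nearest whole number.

51

Flow: 54 L/min ÷ 60 = 0.9 L/s.
R = (PIP − Pplat)/V̇ = (43.7 − 30.6) / 0.9 = 13.1/0.9 = 14.556 cmH2O·s/L.
C = Vt/(Pplat − PEEP) = 555.0 / (30.6 − 14) = 555.0/16.6 = 33.434 mL/cmH2O.
τ = R × C = 14.556 × 0.03343 L/cmH2O = 0.4866 s.
Fraction remaining = e^(−Te/τ) = e^(−1.16/0.4866) = 0.09219.
Trapped volume = 555.0 × 0.09219 = 51.165 mL.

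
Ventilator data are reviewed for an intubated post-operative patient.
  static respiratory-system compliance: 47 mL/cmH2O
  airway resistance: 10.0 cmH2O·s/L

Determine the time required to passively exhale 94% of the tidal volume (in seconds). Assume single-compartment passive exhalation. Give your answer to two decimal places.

τ = R × C = 10.0 × 47 mL/cmH2O = 10.0 × 0.047 L/cmH2O = 0.47 s.
Exhaled fraction f = 1 − e^(−t/τ) → t = −τ·ln(1 − f) = −0.47·ln(0.06) = 1.322 s.

1.32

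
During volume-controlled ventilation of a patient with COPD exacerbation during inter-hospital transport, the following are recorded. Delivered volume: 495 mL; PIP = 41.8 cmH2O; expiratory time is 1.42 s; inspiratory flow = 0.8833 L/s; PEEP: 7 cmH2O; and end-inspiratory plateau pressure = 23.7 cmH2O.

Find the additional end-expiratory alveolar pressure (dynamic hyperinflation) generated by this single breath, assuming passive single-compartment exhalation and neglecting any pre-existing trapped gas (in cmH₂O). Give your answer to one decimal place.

1.6

R = (PIP − Pplat)/V̇ = (41.8 − 23.7) / 0.8833 = 18.1/0.8833 = 20.491 cmH2O·s/L.
C = Vt/(Pplat − PEEP) = 495.0 / (23.7 − 7) = 495.0/16.7 = 29.641 mL/cmH2O.
τ = R × C = 20.491 × 0.02964 L/cmH2O = 0.6074 s.
Fraction remaining = e^(−Te/τ) = e^(−1.42/0.6074) = 0.09654; trapped volume = 495.0 × 0.09654 = 47.787 mL.
Additional alveolar pressure from trapping ≈ V_trapped / C = 47.787 / 29.641 = 1.612 cmH2O.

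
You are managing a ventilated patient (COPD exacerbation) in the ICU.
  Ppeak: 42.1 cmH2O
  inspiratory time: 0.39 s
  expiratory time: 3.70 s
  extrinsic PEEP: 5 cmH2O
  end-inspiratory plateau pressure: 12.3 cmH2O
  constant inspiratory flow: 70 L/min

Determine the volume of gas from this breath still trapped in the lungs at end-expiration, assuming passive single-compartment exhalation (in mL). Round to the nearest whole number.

Flow: 70 L/min ÷ 60 = 1.1667 L/s.
Vt = flow × Ti = 1.1667 L/s × 0.39 s × 1000 mL/L = 455.01 mL.
R = (PIP − Pplat)/V̇ = (42.1 − 12.3) / 1.1667 = 29.8/1.1667 = 25.542 cmH2O·s/L.
C = Vt/(Pplat − PEEP) = 455.01 / (12.3 − 5) = 455.01/7.3 = 62.33 mL/cmH2O.
τ = R × C = 25.542 × 0.06233 L/cmH2O = 1.592 s.
Fraction remaining = e^(−Te/τ) = e^(−3.70/1.592) = 0.09787.
Trapped volume = 455.01 × 0.09787 = 44.532 mL.

45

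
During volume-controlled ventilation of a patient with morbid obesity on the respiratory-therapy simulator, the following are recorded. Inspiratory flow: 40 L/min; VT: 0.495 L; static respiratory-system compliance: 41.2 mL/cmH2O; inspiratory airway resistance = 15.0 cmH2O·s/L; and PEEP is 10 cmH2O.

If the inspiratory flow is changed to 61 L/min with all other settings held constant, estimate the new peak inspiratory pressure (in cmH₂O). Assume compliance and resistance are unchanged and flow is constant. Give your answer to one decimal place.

37.3

Flow: 40 L/min ÷ 60 = 0.6667 L/s.
New flow: 61 L/min ÷ 60 = 1.0167 L/s.
PIP = Vt/C + R·V̇ + PEEP (constant-flow equation of motion).
Only the resistive term changes: ΔPIP = R × ΔV̇ = 15.0 × (1.0167 − 0.6667) = 15.0 × 0.35 = 5.25 cmH2O.
Original PIP = 495/41.2 + 15.0×0.6667 + 10 = 32.015 cmH2O; new PIP = 32.015 + (5.25) = 37.265 cmH2O.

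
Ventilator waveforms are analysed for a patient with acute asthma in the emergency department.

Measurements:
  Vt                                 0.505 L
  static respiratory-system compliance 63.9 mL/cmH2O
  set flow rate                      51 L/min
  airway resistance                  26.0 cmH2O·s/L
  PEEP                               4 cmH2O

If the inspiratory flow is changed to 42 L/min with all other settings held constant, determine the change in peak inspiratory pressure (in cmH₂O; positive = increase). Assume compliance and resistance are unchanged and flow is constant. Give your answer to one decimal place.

Flow: 51 L/min ÷ 60 = 0.85 L/s.
New flow: 42 L/min ÷ 60 = 0.7 L/s.
PIP = Vt/C + R·V̇ + PEEP (constant-flow equation of motion).
Only the resistive term changes: ΔPIP = R × ΔV̇ = 26.0 × (0.7 − 0.85) = 26.0 × -0.15 = -3.9 cmH2O.

-3.9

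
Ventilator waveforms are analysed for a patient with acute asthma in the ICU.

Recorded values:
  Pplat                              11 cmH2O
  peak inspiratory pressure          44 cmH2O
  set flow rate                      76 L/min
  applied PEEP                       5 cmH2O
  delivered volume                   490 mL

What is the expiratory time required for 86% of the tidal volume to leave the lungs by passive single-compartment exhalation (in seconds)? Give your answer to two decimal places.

Flow: 76 L/min ÷ 60 = 1.2667 L/s.
R = (PIP − Pplat)/V̇ = (44 − 11) / 1.2667 = 33.0/1.2667 = 26.052 cmH2O·s/L.
C = Vt/(Pplat − PEEP) = 490.0 / (11 − 5) = 490.0/6.0 = 81.667 mL/cmH2O.
τ = R × C = 26.052 × 0.08167 L/cmH2O = 2.128 s.
t = −τ·ln(1 − 0.86) = −2.128·ln(0.14) = 4.184 s.

4.18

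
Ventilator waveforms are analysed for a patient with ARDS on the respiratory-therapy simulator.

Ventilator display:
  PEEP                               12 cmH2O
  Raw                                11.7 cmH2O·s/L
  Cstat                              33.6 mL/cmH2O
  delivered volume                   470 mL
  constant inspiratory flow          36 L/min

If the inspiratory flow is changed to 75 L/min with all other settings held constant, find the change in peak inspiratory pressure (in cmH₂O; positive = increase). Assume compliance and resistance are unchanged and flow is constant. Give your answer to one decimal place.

7.6

Flow: 36 L/min ÷ 60 = 0.6 L/s.
New flow: 75 L/min ÷ 60 = 1.25 L/s.
PIP = Vt/C + R·V̇ + PEEP (constant-flow equation of motion).
Only the resistive term changes: ΔPIP = R × ΔV̇ = 11.7 × (1.25 − 0.6) = 11.7 × 0.65 = 7.605 cmH2O.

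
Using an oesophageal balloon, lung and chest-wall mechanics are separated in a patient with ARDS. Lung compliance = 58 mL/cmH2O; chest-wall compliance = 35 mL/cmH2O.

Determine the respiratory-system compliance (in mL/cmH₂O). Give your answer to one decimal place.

Lung and chest wall are elastances in series: 1/Crs = 1/CL + 1/Ccw.
1/Crs = 1/58 + 1/35 = 0.04581.
Crs = 21.829 mL/cmH2O.

21.8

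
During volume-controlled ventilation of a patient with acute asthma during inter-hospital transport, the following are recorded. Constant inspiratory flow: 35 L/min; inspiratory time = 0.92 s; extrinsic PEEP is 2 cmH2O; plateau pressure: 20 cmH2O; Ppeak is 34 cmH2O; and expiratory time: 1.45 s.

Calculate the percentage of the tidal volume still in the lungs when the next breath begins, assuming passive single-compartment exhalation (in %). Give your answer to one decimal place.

13.2

Flow: 35 L/min ÷ 60 = 0.5833 L/s.
Vt = flow × Ti = 0.5833 L/s × 0.92 s × 1000 mL/L = 536.64 mL.
R = (PIP − Pplat)/V̇ = (34 − 20) / 0.5833 = 14.0/0.5833 = 24.001 cmH2O·s/L.
C = Vt/(Pplat − PEEP) = 536.64 / (20 − 2) = 536.64/18.0 = 29.813 mL/cmH2O.
τ = R × C = 24.001 × 0.02981 L/cmH2O = 0.7155 s.
Fraction remaining at end-expiration = e^(−Te/τ) = e^(−1.45/0.7155) = 0.1318 → 13.18%.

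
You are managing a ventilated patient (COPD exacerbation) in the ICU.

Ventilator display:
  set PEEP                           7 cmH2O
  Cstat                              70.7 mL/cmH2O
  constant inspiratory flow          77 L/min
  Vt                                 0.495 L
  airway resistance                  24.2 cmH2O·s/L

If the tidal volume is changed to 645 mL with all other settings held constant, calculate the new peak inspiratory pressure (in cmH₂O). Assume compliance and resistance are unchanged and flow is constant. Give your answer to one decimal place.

47.2

Flow: 77 L/min ÷ 60 = 1.2833 L/s.
PIP = Vt/C + R·V̇ + PEEP (constant-flow equation of motion).
Only the elastic term changes: ΔPIP = ΔVt / C = (645 − 495) / 70.7 = 2.122 cmH2O.
Original PIP = 495/70.7 + 24.2×1.2833 + 7 = 45.057 cmH2O; new PIP = 45.057 + (2.122) = 47.179 cmH2O.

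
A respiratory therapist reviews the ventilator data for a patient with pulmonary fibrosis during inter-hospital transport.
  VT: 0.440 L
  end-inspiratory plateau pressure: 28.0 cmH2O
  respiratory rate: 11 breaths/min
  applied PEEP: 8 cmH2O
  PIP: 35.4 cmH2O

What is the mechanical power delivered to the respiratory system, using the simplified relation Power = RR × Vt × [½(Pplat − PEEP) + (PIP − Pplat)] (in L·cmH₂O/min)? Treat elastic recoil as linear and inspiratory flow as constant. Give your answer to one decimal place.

Per-breath work = Vt × [½(Pplat−PEEP) + (PIP−Pplat)] = 0.440 × [0.5×20.0 + 7.4] = 0.440 × 17.4 = 7.656 L·cmH2O.
Power = 11 × 7.656 = 84.216 L·cmH2O/min.

84.2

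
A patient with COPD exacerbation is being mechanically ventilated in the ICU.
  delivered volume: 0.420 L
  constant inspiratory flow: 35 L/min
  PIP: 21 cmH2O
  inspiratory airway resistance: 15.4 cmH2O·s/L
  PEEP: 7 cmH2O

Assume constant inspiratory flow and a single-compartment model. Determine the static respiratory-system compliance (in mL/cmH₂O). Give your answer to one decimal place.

83.7

Flow: 35 L/min ÷ 60 = 0.5833 L/s.
Equation of motion (constant flow): PIP = Vt/C + R·V̇ + PEEP.
Vt/C = PIP − R·V̇ − PEEP = 21 − 15.4×0.5833 − 7 = 21 − 8.983 − 7 = 5.017 cmH2O.
C = Vt / 5.017 = 420 / 5.017 = 83.715 mL/cmH2O.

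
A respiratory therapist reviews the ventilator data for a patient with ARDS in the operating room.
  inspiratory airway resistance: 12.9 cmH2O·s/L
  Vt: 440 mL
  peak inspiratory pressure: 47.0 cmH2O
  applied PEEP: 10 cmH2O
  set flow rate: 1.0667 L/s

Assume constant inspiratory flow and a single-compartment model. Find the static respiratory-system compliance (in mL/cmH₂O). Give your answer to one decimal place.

Equation of motion (constant flow): PIP = Vt/C + R·V̇ + PEEP.
Vt/C = PIP − R·V̇ − PEEP = 47.0 − 12.9×1.0667 − 10 = 47.0 − 13.76 − 10 = 23.24 cmH2O.
C = Vt / 23.24 = 440 / 23.24 = 18.933 mL/cmH2O.

18.9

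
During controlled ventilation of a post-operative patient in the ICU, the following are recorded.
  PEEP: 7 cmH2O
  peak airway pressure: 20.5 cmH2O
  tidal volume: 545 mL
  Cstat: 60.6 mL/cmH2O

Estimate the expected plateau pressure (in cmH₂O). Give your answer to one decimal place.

16.0

Pplat = PEEP + Vt / Cstat = 7 + 545 / 60.6 = 7 + 8.993 = 15.993 cmH2O.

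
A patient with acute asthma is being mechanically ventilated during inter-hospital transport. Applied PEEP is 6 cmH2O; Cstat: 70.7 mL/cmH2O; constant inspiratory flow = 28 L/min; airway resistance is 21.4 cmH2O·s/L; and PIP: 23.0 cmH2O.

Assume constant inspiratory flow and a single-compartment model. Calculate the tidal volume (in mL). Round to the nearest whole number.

496

Flow: 28 L/min ÷ 60 = 0.4667 L/s.
Equation of motion (constant flow): PIP = Vt/C + R·V̇ + PEEP.
Vt/C = PIP − R·V̇ − PEEP = 23.0 − 9.987 − 6 = 7.013 cmH2O.
Vt = C × 7.013 = 70.7 × 7.013 = 495.82 mL.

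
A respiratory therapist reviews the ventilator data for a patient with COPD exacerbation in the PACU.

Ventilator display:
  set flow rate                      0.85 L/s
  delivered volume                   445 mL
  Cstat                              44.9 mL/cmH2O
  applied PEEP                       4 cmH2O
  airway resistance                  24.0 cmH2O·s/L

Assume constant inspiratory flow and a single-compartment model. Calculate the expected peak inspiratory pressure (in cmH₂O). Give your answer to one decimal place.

Equation of motion (constant flow): PIP = Vt/C + R·V̇ + PEEP.
PIP = 445/44.9 + 24.0×0.85 + 4 = 9.911 + 20.4 + 4 = 34.311 cmH2O.

34.3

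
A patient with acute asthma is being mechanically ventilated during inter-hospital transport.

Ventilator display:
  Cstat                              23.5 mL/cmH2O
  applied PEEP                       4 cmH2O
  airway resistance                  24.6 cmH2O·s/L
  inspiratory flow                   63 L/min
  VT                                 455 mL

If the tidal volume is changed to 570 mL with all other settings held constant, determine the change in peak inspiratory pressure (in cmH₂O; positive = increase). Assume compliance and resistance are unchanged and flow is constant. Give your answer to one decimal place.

PIP = Vt/C + R·V̇ + PEEP (constant-flow equation of motion).
Only the elastic term changes: ΔPIP = ΔVt / C = (570 − 455) / 23.5 = 4.894 cmH2O.

4.9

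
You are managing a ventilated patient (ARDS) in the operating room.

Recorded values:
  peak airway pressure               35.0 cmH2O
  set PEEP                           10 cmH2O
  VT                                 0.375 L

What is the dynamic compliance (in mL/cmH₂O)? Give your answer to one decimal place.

Dynamic compliance = Vt / (PIP − PEEP) = 375 / (35.0 − 10) = 375 / 25.0 = 15.0 mL/cmH2O.

15.0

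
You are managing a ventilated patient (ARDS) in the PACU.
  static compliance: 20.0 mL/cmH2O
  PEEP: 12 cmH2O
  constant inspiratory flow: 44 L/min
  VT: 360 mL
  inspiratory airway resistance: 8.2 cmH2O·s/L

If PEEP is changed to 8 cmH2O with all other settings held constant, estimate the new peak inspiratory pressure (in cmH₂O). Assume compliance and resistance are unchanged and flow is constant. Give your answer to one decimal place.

Flow: 44 L/min ÷ 60 = 0.7333 L/s.
PIP = Vt/C + R·V̇ + PEEP (constant-flow equation of motion).
Only the baseline term changes: ΔPIP = ΔPEEP = 8 − 12 = -4.0 cmH2O.
Original PIP = 360/20.0 + 8.2×0.7333 + 12 = 36.013 cmH2O; new PIP = 36.013 + (-4.0) = 32.013 cmH2O.

32.0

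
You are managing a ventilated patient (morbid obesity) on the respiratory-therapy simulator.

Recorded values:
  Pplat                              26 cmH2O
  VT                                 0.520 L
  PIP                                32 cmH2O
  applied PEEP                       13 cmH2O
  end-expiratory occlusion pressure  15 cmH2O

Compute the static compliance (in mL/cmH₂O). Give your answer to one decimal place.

End-expiratory occlusion gives total PEEP = 15 cmH2O (intrinsic PEEP = 15 − 13 = 2). Use total PEEP for the elastic gradient.
Cstat = Vt / (Pplat − PEEPtotal) = 520 / (26 − 15) = 520 / 11.0 = 47.273 mL/cmH2O.

47.3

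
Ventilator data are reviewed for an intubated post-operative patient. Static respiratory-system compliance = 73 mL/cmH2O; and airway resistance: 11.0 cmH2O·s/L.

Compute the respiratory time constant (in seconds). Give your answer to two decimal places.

0.80

τ = R × C = 11.0 × 73 mL/cmH2O = 11.0 × 0.073 L/cmH2O = 0.803 s.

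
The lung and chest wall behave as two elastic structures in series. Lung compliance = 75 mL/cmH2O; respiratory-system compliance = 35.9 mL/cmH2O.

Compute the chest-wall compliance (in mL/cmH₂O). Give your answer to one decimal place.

68.9

1/Ccw = 1/Crs − 1/CL.
1/Ccw = 1/35.9 − 1/75 = 0.01452.
Ccw = 68.871 mL/cmH2O.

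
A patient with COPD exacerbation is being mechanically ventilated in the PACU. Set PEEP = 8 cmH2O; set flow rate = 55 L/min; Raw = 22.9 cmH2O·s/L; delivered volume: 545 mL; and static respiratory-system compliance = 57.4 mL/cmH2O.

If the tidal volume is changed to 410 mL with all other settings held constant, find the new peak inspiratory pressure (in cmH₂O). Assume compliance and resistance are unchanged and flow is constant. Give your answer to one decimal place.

36.1

Flow: 55 L/min ÷ 60 = 0.9167 L/s.
PIP = Vt/C + R·V̇ + PEEP (constant-flow equation of motion).
Only the elastic term changes: ΔPIP = ΔVt / C = (410 − 545) / 57.4 = -2.352 cmH2O.
Original PIP = 545/57.4 + 22.9×0.9167 + 8 = 38.487 cmH2O; new PIP = 38.487 + (-2.352) = 36.135 cmH2O.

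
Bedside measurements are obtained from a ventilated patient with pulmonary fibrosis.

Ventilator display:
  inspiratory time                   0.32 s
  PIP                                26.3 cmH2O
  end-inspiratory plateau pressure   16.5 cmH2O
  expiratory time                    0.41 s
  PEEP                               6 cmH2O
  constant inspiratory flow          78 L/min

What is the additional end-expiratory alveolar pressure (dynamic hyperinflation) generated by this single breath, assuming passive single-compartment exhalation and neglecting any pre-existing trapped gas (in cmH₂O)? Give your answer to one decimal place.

Flow: 78 L/min ÷ 60 = 1.3 L/s.
Vt = flow × Ti = 1.3 L/s × 0.32 s × 1000 mL/L = 416.0 mL.
R = (PIP − Pplat)/V̇ = (26.3 − 16.5) / 1.3 = 9.8/1.3 = 7.538 cmH2O·s/L.
C = Vt/(Pplat − PEEP) = 416.0 / (16.5 − 6) = 416.0/10.5 = 39.619 mL/cmH2O.
τ = R × C = 7.538 × 0.03962 L/cmH2O = 0.2987 s.
Fraction remaining = e^(−Te/τ) = e^(−0.41/0.2987) = 0.2534; trapped volume = 416.0 × 0.2534 = 105.41 mL.
Additional alveolar pressure from trapping ≈ V_trapped / C = 105.41 / 39.619 = 2.661 cmH2O.

2.7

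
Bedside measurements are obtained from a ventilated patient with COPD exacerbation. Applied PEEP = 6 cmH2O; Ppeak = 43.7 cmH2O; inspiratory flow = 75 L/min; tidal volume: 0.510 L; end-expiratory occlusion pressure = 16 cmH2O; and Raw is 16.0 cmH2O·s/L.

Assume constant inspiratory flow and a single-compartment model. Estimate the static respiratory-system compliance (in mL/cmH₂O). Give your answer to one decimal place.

Flow: 75 L/min ÷ 60 = 1.25 L/s.
Total PEEP = 16 cmH2O (set 6 + intrinsic 10); this is the baseline alveolar pressure.
Equation of motion (constant flow): PIP = Vt/C + R·V̇ + PEEP.
Vt/C = PIP − R·V̇ − PEEP = 43.7 − 16.0×1.25 − 16 = 43.7 − 20.0 − 16 = 7.7 cmH2O.
C = Vt / 7.7 = 510 / 7.7 = 66.234 mL/cmH2O.

66.2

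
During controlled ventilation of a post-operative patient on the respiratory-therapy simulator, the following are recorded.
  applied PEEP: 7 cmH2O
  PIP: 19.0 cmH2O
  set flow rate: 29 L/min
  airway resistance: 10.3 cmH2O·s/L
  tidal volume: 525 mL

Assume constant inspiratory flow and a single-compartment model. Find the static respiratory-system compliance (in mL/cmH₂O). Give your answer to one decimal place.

74.8

Flow: 29 L/min ÷ 60 = 0.4833 L/s.
Equation of motion (constant flow): PIP = Vt/C + R·V̇ + PEEP.
Vt/C = PIP − R·V̇ − PEEP = 19.0 − 10.3×0.4833 − 7 = 19.0 − 4.978 − 7 = 7.022 cmH2O.
C = Vt / 7.022 = 525 / 7.022 = 74.765 mL/cmH2O.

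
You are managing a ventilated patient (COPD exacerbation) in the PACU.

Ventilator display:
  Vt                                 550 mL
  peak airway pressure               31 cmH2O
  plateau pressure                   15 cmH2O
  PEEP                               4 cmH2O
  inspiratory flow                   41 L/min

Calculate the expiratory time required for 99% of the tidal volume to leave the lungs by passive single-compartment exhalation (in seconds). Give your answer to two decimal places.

5.39

Flow: 41 L/min ÷ 60 = 0.6833 L/s.
R = (PIP − Pplat)/V̇ = (31 − 15) / 0.6833 = 16.0/0.6833 = 23.416 cmH2O·s/L.
C = Vt/(Pplat − PEEP) = 550.0 / (15 − 4) = 550.0/11.0 = 50.0 mL/cmH2O.
τ = R × C = 23.416 × 0.05 L/cmH2O = 1.171 s.
t = −τ·ln(1 − 0.99) = −1.171·ln(0.01) = 5.393 s.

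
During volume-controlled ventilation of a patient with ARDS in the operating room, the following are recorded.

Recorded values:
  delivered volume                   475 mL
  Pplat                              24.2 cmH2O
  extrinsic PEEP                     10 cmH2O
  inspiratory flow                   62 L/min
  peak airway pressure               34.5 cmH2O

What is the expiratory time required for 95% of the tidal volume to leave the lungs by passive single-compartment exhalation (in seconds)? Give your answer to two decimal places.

Flow: 62 L/min ÷ 60 = 1.0333 L/s.
R = (PIP − Pplat)/V̇ = (34.5 − 24.2) / 1.0333 = 10.3/1.0333 = 9.968 cmH2O·s/L.
C = Vt/(Pplat − PEEP) = 475.0 / (24.2 − 10) = 475.0/14.2 = 33.451 mL/cmH2O.
τ = R × C = 9.968 × 0.03345 L/cmH2O = 0.3334 s.
t = −τ·ln(1 − 0.95) = −0.3334·ln(0.05) = 0.9988 s.

1.00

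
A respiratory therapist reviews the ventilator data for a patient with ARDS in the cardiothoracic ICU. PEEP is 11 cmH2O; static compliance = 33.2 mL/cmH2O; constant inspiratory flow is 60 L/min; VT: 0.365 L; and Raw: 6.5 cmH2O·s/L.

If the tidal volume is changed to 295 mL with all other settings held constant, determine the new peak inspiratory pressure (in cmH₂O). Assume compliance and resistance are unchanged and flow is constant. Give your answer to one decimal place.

Flow: 60 L/min ÷ 60 = 1 L/s.
PIP = Vt/C + R·V̇ + PEEP (constant-flow equation of motion).
Only the elastic term changes: ΔPIP = ΔVt / C = (295 − 365) / 33.2 = -2.108 cmH2O.
Original PIP = 365/33.2 + 6.5×1 + 11 = 28.494 cmH2O; new PIP = 28.494 + (-2.108) = 26.386 cmH2O.

26.4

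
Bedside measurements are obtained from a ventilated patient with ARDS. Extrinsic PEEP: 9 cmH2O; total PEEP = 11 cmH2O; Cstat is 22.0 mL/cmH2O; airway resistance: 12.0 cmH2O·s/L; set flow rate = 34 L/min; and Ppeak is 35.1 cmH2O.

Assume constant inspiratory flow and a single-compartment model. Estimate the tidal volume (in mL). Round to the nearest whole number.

381

Flow: 34 L/min ÷ 60 = 0.5667 L/s.
Total PEEP = 11 cmH2O (set 9 + intrinsic 2); this is the baseline alveolar pressure.
Equation of motion (constant flow): PIP = Vt/C + R·V̇ + PEEP.
Vt/C = PIP − R·V̇ − PEEP = 35.1 − 6.8 − 11 = 17.3 cmH2O.
Vt = C × 17.3 = 22.0 × 17.3 = 380.6 mL.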